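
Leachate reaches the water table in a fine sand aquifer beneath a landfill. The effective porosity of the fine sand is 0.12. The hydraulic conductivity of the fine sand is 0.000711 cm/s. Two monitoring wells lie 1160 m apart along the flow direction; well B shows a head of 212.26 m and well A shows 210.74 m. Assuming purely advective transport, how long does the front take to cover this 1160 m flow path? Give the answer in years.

Convert K: 0.000711 cm/s × 864 = 0.6143 m/day.
Hydraulic gradient i = (212.26 − 210.74) / 1160 = 1.52 / 1160 = 0.001310.
Darcy flux q = K · i = 0.6143 × 0.001310 = 0.0008050 m/day.
Seepage velocity v = q / n_e = 0.0008050 / 0.12 = 0.006708 m/day.
Travel time t = L / v = 1160 / 0.006708 = 1.729e+05 days = 473.5 years.

473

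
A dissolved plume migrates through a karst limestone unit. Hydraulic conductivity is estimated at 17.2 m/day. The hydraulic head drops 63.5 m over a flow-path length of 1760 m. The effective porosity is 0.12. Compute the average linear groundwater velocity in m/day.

Hydraulic gradient i = Δh / L = 63.5 / 1760 = 0.03608.
Darcy flux q = K · i = 17.20 × 0.03608 = 0.6206 m/day.
Seepage velocity v = q / n_e = 0.6206 / 0.12 = 5.171 m/day.

5.17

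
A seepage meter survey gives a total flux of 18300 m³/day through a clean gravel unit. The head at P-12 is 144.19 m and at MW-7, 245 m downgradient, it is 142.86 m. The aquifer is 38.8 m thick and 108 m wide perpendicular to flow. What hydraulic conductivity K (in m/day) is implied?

804

Cross-sectional area A = 108 × 38.8 = 4190 m².
Hydraulic gradient i = (144.19 − 142.86) / 245 = 1.33 / 245 = 0.005429.
From Q = K·A·i, K = Q / (A·i) = 18300 / (4190 × 0.005429) = 804.5 m/day.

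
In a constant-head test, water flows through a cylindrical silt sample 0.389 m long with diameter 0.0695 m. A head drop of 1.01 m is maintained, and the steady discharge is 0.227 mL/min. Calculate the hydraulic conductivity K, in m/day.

Cross-sectional area A = π·(d/2)² = π × (0.0695/2)² = 0.003794 m².
Convert discharge: 0.227 mL/min = 3.783e-09 m³/s.
Darcy's law rearranged: K = Q·L / (A·Δh) = 3.783e-09 × 0.389 / (0.003794 × 1.01) = 3.841e-07 m/s = 0.03319 m/day.

0.0332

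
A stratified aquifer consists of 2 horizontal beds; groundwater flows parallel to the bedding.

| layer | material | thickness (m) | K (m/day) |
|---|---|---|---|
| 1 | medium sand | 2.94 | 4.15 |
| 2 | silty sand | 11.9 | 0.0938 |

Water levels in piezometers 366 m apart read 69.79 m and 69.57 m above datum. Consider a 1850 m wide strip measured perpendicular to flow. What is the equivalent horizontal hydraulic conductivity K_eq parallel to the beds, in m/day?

0.897

Flow is parallel to layering, so each bed carries its own Darcy discharge and the transmissivities add.
Σ(K_i·b_i) = 4.15×2.94 + 0.0938×11.9 = 13.32 m²/day.
Total thickness b = 14.84 m, so K_eq = Σ(K_i·b_i)/b = 0.8974 m/day.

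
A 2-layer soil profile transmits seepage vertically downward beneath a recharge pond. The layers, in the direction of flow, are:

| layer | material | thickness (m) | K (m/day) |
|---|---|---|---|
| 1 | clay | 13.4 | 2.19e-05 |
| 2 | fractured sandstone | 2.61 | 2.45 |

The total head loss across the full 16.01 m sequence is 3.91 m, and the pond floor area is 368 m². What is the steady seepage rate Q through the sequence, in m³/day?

0.00235

Flow is perpendicular to layering, so the layers act in series and the equivalent K is the thickness-weighted harmonic mean.
Total thickness L = 13.4 + 2.61 = 16.01 m.
Σ(b_i/K_i) = 13.4/2.19e-05 + 2.61/2.45 = 6.119e+05 d.
K_eq = L / Σ(b_i/K_i) = 16.01 / 6.119e+05 = 2.617e-05 m/day.
Q = K_eq · A · (Δh/L) = 2.617e-05 × 368 × (3.91/16.01) = 0.002352 m³/day.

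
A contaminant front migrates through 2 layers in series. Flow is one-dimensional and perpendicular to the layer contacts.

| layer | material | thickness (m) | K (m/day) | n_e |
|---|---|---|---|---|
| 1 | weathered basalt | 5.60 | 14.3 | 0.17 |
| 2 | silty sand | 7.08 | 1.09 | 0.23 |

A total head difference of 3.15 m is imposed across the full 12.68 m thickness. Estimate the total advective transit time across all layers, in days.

With flow normal to the layers, continuity requires the same specific discharge q through every layer.
Σ(b_i/K_i) = 5.60/14.3 + 7.08/1.09 = 6.887 d.
q = Δh / Σ(b_i/K_i) = 3.15 / 6.887 = 0.4574 m/day.
In each layer the seepage velocity is v_i = q/n_i, so the layer transit time is t_i = b_i·n_i / q:
  layer 1 (weathered basalt): t_1 = 5.60 × 0.17 / 0.4574 = 2.081 d
  layer 2 (silty sand): t_2 = 7.08 × 0.23 / 0.4574 = 3.560 d
Total t = Σ t_i = 5.642 days.

5.64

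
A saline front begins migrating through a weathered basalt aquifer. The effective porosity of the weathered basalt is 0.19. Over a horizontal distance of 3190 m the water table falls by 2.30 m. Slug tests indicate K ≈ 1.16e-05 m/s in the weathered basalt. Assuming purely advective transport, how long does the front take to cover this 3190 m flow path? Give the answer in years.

2300

Convert K: 1.16e-05 m/s × 86400 = 1.002 m/day.
Hydraulic gradient i = Δh / L = 2.30 / 3190 = 0.0007210.
Darcy flux q = K · i = 1.002 × 0.0007210 = 0.0007226 m/day.
Seepage velocity v = q / n_e = 0.0007226 / 0.19 = 0.003803 m/day.
Travel time t = L / v = 3190 / 0.003803 = 8.388e+05 days = 2296 years.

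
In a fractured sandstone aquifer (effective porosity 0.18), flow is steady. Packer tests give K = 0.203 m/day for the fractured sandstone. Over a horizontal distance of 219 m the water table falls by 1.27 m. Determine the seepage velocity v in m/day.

0.00654

Hydraulic gradient i = Δh / L = 1.27 / 219 = 0.005799.
Darcy flux q = K · i = 0.2030 × 0.005799 = 0.001177 m/day.
Seepage velocity v = q / n_e = 0.001177 / 0.18 = 0.006540 m/day.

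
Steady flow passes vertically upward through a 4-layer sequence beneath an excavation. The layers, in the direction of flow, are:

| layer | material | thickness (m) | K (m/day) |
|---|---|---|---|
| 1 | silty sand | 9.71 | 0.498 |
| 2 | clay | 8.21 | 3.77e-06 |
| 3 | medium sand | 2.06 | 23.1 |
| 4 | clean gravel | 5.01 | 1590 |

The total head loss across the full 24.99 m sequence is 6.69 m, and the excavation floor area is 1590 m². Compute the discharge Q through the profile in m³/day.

Flow is perpendicular to layering, so the layers act in series and the equivalent K is the thickness-weighted harmonic mean.
Total thickness L = 9.71 + 8.21 + 2.06 + 5.01 = 24.99 m.
Σ(b_i/K_i) = 9.71/0.498 + 8.21/3.77e-06 + 2.06/23.1 + 5.01/1590 = 2.178e+06 d.
K_eq = L / Σ(b_i/K_i) = 24.99 / 2.178e+06 = 1.148e-05 m/day.
Q = K_eq · A · (Δh/L) = 1.148e-05 × 1590 × (6.69/24.99) = 0.004884 m³/day.

0.00488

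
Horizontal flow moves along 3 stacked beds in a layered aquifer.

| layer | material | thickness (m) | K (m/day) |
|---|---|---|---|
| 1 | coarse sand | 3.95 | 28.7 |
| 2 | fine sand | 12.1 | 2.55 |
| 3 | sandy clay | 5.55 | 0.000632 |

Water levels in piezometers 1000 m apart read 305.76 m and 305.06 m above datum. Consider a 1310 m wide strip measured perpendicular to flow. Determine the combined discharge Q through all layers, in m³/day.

Flow is parallel to layering, so each bed carries its own Darcy discharge and the transmissivities add.
Σ(K_i·b_i) = 28.7×3.95 + 2.55×12.1 + 0.000632×5.55 = 144.2 m²/day.
Hydraulic gradient i = (305.76 − 305.06) / 1000 = 0.7 / 1000 = 0.0007000.
Q = Σ(K_i·b_i) · W · i = 144.2 × 1310 × 0.0007000 = 132.3 m³/day.

132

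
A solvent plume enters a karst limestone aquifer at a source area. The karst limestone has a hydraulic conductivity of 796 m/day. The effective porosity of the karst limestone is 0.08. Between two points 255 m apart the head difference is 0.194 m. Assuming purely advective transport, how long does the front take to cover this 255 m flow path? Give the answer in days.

33.7

Hydraulic gradient i = Δh / L = 0.194 / 255 = 0.0007608.
Darcy flux q = K · i = 796.0 × 0.0007608 = 0.6056 m/day.
Seepage velocity v = q / n_e = 0.6056 / 0.08 = 7.570 m/day.
Travel time t = L / v = 255 / 7.570 = 33.69 days.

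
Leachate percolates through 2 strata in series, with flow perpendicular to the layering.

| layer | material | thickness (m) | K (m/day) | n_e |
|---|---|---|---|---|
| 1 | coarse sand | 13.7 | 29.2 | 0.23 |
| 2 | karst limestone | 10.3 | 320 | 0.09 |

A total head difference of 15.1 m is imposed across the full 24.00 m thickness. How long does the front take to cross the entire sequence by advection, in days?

With flow normal to the layers, continuity requires the same specific discharge q through every layer.
Σ(b_i/K_i) = 13.7/29.2 + 10.3/320 = 0.5014 d.
q = Δh / Σ(b_i/K_i) = 15.1 / 0.5014 = 30.12 m/day.
In each layer the seepage velocity is v_i = q/n_i, so the layer transit time is t_i = b_i·n_i / q:
  layer 1 (coarse sand): t_1 = 13.7 × 0.23 / 30.12 = 0.1046 d
  layer 2 (karst limestone): t_2 = 10.3 × 0.09 / 30.12 = 0.03078 d
Total t = Σ t_i = 0.1354 days.

0.135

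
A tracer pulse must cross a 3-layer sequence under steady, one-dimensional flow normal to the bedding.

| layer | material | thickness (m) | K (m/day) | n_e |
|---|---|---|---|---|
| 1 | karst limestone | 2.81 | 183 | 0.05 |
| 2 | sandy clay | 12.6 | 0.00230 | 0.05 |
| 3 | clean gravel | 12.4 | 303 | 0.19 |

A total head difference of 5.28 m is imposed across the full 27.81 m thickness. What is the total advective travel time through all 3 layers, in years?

8.88

With flow normal to the layers, continuity requires the same specific discharge q through every layer.
Σ(b_i/K_i) = 2.81/183 + 12.6/0.00230 + 12.4/303 = 5478 d.
q = Δh / Σ(b_i/K_i) = 5.28 / 5478 = 0.0009638 m/day.
In each layer the seepage velocity is v_i = q/n_i, so the layer transit time is t_i = b_i·n_i / q:
  layer 1 (karst limestone): t_1 = 2.81 × 0.05 / 0.0009638 = 145.8 d
  layer 2 (sandy clay): t_2 = 12.6 × 0.05 / 0.0009638 = 653.7 d
  layer 3 (clean gravel): t_3 = 12.4 × 0.19 / 0.0009638 = 2444 d
Total t = Σ t_i = 3244 days = 8.881 years.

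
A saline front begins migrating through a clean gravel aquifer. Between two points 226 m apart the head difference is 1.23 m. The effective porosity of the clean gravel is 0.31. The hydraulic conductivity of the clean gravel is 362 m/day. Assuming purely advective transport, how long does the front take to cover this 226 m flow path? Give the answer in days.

35.6

Hydraulic gradient i = Δh / L = 1.23 / 226 = 0.005442.
Darcy flux q = K · i = 362.0 × 0.005442 = 1.970 m/day.
Seepage velocity v = q / n_e = 1.970 / 0.31 = 6.355 m/day.
Travel time t = L / v = 226 / 6.355 = 35.56 days.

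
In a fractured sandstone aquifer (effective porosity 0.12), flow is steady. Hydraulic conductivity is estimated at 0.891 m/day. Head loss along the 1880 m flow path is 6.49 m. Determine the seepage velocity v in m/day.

0.0256

Hydraulic gradient i = Δh / L = 6.49 / 1880 = 0.003452.
Darcy flux q = K · i = 0.8910 × 0.003452 = 0.003076 m/day.
Seepage velocity v = q / n_e = 0.003076 / 0.12 = 0.02563 m/day.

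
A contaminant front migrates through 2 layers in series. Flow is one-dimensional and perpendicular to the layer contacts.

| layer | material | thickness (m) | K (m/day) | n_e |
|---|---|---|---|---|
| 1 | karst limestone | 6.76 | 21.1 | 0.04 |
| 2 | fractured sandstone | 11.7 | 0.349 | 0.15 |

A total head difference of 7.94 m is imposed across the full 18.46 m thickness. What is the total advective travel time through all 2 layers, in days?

With flow normal to the layers, continuity requires the same specific discharge q through every layer.
Σ(b_i/K_i) = 6.76/21.1 + 11.7/0.349 = 33.84 d.
q = Δh / Σ(b_i/K_i) = 7.94 / 33.84 = 0.2346 m/day.
In each layer the seepage velocity is v_i = q/n_i, so the layer transit time is t_i = b_i·n_i / q:
  layer 1 (karst limestone): t_1 = 6.76 × 0.04 / 0.2346 = 1.153 d
  layer 2 (fractured sandstone): t_2 = 11.7 × 0.15 / 0.2346 = 7.481 d
Total t = Σ t_i = 8.633 days.

8.63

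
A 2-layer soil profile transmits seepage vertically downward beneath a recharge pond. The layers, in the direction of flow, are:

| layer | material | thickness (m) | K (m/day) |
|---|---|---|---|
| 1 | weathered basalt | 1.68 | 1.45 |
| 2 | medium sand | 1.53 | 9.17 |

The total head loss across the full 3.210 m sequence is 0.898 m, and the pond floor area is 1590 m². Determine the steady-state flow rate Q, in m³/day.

Flow is perpendicular to layering, so the layers act in series and the equivalent K is the thickness-weighted harmonic mean.
Total thickness L = 1.68 + 1.53 = 3.210 m.
Σ(b_i/K_i) = 1.68/1.45 + 1.53/9.17 = 1.325 d.
K_eq = L / Σ(b_i/K_i) = 3.210 / 1.325 = 2.422 m/day.
Q = K_eq · A · (Δh/L) = 2.422 × 1590 × (0.898/3.210) = 1077 m³/day.

1080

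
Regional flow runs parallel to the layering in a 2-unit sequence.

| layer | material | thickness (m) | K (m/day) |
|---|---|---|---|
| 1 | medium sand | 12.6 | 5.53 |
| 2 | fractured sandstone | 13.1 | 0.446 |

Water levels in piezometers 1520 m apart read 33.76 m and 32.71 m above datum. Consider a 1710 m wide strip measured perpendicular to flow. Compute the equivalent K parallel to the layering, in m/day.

Flow is parallel to layering, so each bed carries its own Darcy discharge and the transmissivities add.
Σ(K_i·b_i) = 5.53×12.6 + 0.446×13.1 = 75.52 m²/day.
Total thickness b = 25.70 m, so K_eq = Σ(K_i·b_i)/b = 2.939 m/day.

2.94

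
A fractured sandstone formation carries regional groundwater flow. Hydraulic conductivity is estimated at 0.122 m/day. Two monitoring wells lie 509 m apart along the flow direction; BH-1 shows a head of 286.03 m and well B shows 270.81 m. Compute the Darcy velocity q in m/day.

0.00365

Hydraulic gradient i = (286.03 − 270.81) / 509 = 15.22 / 509 = 0.02990.
Specific discharge q = K · i = 0.1220 × 0.02990 = 0.003648 m/day.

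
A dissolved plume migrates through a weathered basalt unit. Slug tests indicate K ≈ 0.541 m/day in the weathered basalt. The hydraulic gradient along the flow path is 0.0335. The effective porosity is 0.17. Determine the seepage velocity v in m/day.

Hydraulic gradient i = 0.0335.
Darcy flux q = K · i = 0.5410 × 0.03350 = 0.01812 m/day.
Seepage velocity v = q / n_e = 0.01812 / 0.17 = 0.1066 m/day.

0.107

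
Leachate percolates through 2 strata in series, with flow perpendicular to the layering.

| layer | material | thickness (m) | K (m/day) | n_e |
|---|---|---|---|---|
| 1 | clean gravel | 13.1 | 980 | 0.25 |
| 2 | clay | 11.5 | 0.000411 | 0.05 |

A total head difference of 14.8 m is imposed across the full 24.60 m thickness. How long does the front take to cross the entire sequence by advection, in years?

With flow normal to the layers, continuity requires the same specific discharge q through every layer.
Σ(b_i/K_i) = 13.1/980 + 11.5/0.000411 = 27981 d.
q = Δh / Σ(b_i/K_i) = 14.8 / 27981 = 0.0005289 m/day.
In each layer the seepage velocity is v_i = q/n_i, so the layer transit time is t_i = b_i·n_i / q:
  layer 1 (clean gravel): t_1 = 13.1 × 0.25 / 0.0005289 = 6192 d
  layer 2 (clay): t_2 = 11.5 × 0.05 / 0.0005289 = 1087 d
Total t = Σ t_i = 7279 days = 19.93 years.

19.9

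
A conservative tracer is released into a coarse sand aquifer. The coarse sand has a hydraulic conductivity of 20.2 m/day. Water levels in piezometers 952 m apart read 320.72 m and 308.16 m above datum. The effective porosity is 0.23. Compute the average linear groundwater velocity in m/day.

1.16

Hydraulic gradient i = (320.72 − 308.16) / 952 = 12.56 / 952 = 0.01319.
Darcy flux q = K · i = 20.20 × 0.01319 = 0.2665 m/day.
Seepage velocity v = q / n_e = 0.2665 / 0.23 = 1.159 m/day.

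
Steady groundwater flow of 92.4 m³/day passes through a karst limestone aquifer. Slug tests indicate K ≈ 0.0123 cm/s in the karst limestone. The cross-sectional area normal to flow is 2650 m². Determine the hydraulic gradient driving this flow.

0.00328

Convert K: 0.0123 cm/s × 864 = 10.63 m/day.
From Q = K·A·i, i = Q / (K·A) = 92.4 / (10.63 × 2650) = 0.003281.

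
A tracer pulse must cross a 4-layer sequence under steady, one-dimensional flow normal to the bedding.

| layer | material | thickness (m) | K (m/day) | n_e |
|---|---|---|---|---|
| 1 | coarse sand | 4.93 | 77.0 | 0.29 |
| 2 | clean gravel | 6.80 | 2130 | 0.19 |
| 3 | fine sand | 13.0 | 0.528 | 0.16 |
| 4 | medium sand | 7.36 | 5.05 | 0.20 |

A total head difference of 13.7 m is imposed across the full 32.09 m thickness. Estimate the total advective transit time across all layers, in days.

With flow normal to the layers, continuity requires the same specific discharge q through every layer.
Σ(b_i/K_i) = 4.93/77.0 + 6.80/2130 + 13.0/0.528 + 7.36/5.05 = 26.15 d.
q = Δh / Σ(b_i/K_i) = 13.7 / 26.15 = 0.5240 m/day.
In each layer the seepage velocity is v_i = q/n_i, so the layer transit time is t_i = b_i·n_i / q:
  layer 1 (coarse sand): t_1 = 4.93 × 0.29 / 0.5240 = 2.729 d
  layer 2 (clean gravel): t_2 = 6.80 × 0.19 / 0.5240 = 2.466 d
  layer 3 (fine sand): t_3 = 13.0 × 0.16 / 0.5240 = 3.970 d
  layer 4 (medium sand): t_4 = 7.36 × 0.20 / 0.5240 = 2.809 d
Total t = Σ t_i = 11.97 days.

12.0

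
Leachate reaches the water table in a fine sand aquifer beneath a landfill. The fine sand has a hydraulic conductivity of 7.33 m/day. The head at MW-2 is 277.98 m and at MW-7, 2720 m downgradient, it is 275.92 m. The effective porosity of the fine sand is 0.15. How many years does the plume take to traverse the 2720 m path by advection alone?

201

Hydraulic gradient i = (277.98 − 275.92) / 2720 = 2.06 / 2720 = 0.0007574.
Darcy flux q = K · i = 7.330 × 0.0007574 = 0.005551 m/day.
Seepage velocity v = q / n_e = 0.005551 / 0.15 = 0.03701 m/day.
Travel time t = L / v = 2720 / 0.03701 = 73495 days = 201.2 years.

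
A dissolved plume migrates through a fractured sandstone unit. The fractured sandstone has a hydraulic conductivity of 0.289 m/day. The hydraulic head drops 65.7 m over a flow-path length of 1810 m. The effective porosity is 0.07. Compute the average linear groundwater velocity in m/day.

Hydraulic gradient i = Δh / L = 65.7 / 1810 = 0.03630.
Darcy flux q = K · i = 0.2890 × 0.03630 = 0.01049 m/day.
Seepage velocity v = q / n_e = 0.01049 / 0.07 = 0.1499 m/day.

0.150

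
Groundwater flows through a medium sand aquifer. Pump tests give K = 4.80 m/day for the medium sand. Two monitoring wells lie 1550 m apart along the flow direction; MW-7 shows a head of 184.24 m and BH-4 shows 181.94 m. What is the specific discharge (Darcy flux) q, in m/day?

Hydraulic gradient i = (184.24 − 181.94) / 1550 = 2.3 / 1550 = 0.001484.
Specific discharge q = K · i = 4.800 × 0.001484 = 0.007123 m/day.

0.00712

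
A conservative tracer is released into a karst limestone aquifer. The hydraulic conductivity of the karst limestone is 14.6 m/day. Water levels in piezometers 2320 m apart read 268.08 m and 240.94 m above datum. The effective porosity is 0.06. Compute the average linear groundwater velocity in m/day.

Hydraulic gradient i = (268.08 − 240.94) / 2320 = 27.14 / 2320 = 0.01170.
Darcy flux q = K · i = 14.60 × 0.01170 = 0.1708 m/day.
Seepage velocity v = q / n_e = 0.1708 / 0.06 = 2.847 m/day.

2.85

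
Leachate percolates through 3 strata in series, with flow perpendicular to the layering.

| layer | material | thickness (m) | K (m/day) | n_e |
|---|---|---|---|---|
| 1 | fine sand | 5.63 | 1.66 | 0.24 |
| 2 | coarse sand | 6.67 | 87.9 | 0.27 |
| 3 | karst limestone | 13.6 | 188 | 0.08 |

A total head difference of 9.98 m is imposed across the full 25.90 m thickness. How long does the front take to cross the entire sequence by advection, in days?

1.50

With flow normal to the layers, continuity requires the same specific discharge q through every layer.
Σ(b_i/K_i) = 5.63/1.66 + 6.67/87.9 + 13.6/188 = 3.540 d.
q = Δh / Σ(b_i/K_i) = 9.98 / 3.540 = 2.819 m/day.
In each layer the seepage velocity is v_i = q/n_i, so the layer transit time is t_i = b_i·n_i / q:
  layer 1 (fine sand): t_1 = 5.63 × 0.24 / 2.819 = 0.4793 d
  layer 2 (coarse sand): t_2 = 6.67 × 0.27 / 2.819 = 0.6388 d
  layer 3 (karst limestone): t_3 = 13.6 × 0.08 / 2.819 = 0.3859 d
Total t = Σ t_i = 1.504 days.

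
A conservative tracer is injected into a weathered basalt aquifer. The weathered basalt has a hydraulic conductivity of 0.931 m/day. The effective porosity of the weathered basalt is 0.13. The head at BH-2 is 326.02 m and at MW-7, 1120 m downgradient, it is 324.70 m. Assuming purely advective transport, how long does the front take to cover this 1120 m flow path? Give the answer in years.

Hydraulic gradient i = (326.02 − 324.70) / 1120 = 1.32 / 1120 = 0.001179.
Darcy flux q = K · i = 0.9310 × 0.001179 = 0.001097 m/day.
Seepage velocity v = q / n_e = 0.001097 / 0.13 = 0.008440 m/day.
Travel time t = L / v = 1120 / 0.008440 = 1.327e+05 days = 363.3 years.

363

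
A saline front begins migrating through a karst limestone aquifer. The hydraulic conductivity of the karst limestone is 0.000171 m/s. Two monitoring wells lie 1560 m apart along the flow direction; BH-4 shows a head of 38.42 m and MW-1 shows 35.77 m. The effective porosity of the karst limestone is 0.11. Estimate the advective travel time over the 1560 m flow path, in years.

18.7

Convert K: 0.000171 m/s × 86400 = 14.77 m/day.
Hydraulic gradient i = (38.42 − 35.77) / 1560 = 2.65 / 1560 = 0.001699.
Darcy flux q = K · i = 14.77 × 0.001699 = 0.02510 m/day.
Seepage velocity v = q / n_e = 0.02510 / 0.11 = 0.2282 m/day.
Travel time t = L / v = 1560 / 0.2282 = 6837 days = 18.72 years.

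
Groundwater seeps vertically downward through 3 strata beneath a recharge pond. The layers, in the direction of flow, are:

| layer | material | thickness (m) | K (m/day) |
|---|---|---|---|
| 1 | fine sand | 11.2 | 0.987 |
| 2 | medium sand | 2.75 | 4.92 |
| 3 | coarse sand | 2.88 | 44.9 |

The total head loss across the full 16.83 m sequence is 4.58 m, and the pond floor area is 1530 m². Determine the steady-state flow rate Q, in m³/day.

585

Flow is perpendicular to layering, so the layers act in series and the equivalent K is the thickness-weighted harmonic mean.
Total thickness L = 11.2 + 2.75 + 2.88 = 16.83 m.
Σ(b_i/K_i) = 11.2/0.987 + 2.75/4.92 + 2.88/44.9 = 11.97 d.
K_eq = L / Σ(b_i/K_i) = 16.83 / 11.97 = 1.406 m/day.
Q = K_eq · A · (Δh/L) = 1.406 × 1530 × (4.58/16.83) = 585.4 m³/day.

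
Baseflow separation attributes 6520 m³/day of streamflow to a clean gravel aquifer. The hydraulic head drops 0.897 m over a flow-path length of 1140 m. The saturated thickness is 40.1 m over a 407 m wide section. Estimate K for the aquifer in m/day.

508

Cross-sectional area A = 407 × 40.1 = 16321 m².
Hydraulic gradient i = Δh / L = 0.897 / 1140 = 0.0007868.
From Q = K·A·i, K = Q / (A·i) = 6520 / (16321 × 0.0007868) = 507.7 m/day.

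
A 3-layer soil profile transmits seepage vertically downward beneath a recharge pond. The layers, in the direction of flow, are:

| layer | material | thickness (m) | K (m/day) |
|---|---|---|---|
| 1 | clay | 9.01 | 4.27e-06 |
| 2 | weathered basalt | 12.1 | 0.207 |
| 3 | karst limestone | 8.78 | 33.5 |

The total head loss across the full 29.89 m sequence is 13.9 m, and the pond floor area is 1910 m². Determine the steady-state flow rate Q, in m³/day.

0.0126

Flow is perpendicular to layering, so the layers act in series and the equivalent K is the thickness-weighted harmonic mean.
Total thickness L = 9.01 + 12.1 + 8.78 = 29.89 m.
Σ(b_i/K_i) = 9.01/4.27e-06 + 12.1/0.207 + 8.78/33.5 = 2.110e+06 d.
K_eq = L / Σ(b_i/K_i) = 29.89 / 2.110e+06 = 1.417e-05 m/day.
Q = K_eq · A · (Δh/L) = 1.417e-05 × 1910 × (13.9/29.89) = 0.01258 m³/day.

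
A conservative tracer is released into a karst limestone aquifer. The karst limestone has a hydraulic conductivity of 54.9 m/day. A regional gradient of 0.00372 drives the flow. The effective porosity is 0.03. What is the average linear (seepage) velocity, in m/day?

6.81

Hydraulic gradient i = 0.00372.
Darcy flux q = K · i = 54.90 × 0.003720 = 0.2042 m/day.
Seepage velocity v = q / n_e = 0.2042 / 0.03 = 6.808 m/day.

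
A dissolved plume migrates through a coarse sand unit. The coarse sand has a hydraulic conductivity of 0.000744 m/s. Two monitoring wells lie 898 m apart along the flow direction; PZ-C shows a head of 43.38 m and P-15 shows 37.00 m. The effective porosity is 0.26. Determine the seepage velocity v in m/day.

Convert K: 0.000744 m/s × 86400 = 64.28 m/day.
Hydraulic gradient i = (43.38 − 37.00) / 898 = 6.38 / 898 = 0.007105.
Darcy flux q = K · i = 64.28 × 0.007105 = 0.4567 m/day.
Seepage velocity v = q / n_e = 0.4567 / 0.26 = 1.757 m/day.

1.76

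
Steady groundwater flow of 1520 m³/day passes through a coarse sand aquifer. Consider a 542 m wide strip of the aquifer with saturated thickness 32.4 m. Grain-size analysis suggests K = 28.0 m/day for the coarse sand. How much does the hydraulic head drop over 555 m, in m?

1.72

Cross-sectional area A = 542 × 32.4 = 17561 m².
From Q = K·A·i, i = Q / (K·A) = 1520 / (28.00 × 17561) = 0.003091.
Head loss Δh = i · L = 0.003091 × 555 = 1.716 m.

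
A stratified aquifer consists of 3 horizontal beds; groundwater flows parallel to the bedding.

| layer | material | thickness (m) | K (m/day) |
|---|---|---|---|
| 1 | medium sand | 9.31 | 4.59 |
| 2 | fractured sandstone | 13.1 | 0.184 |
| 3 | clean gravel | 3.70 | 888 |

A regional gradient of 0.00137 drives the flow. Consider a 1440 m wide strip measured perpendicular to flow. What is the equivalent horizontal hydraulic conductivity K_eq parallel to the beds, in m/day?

128

Flow is parallel to layering, so each bed carries its own Darcy discharge and the transmissivities add.
Σ(K_i·b_i) = 4.59×9.31 + 0.184×13.1 + 888×3.70 = 3331 m²/day.
Total thickness b = 26.11 m, so K_eq = Σ(K_i·b_i)/b = 127.6 m/day.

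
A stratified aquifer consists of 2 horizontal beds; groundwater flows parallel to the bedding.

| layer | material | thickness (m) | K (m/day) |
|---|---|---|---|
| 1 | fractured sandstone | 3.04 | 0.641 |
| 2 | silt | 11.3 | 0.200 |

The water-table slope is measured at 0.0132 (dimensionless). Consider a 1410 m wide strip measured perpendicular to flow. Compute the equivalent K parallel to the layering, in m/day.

0.293

Flow is parallel to layering, so each bed carries its own Darcy discharge and the transmissivities add.
Σ(K_i·b_i) = 0.641×3.04 + 0.200×11.3 = 4.209 m²/day.
Total thickness b = 14.34 m, so K_eq = Σ(K_i·b_i)/b = 0.2935 m/day.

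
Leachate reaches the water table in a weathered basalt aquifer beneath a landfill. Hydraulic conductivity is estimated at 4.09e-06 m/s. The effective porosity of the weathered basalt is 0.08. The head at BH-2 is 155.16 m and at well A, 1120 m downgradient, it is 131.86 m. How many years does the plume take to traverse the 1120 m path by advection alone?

Convert K: 4.09e-06 m/s × 86400 = 0.3534 m/day.
Hydraulic gradient i = (155.16 − 131.86) / 1120 = 23.3 / 1120 = 0.02080.
Darcy flux q = K · i = 0.3534 × 0.02080 = 0.007351 m/day.
Seepage velocity v = q / n_e = 0.007351 / 0.08 = 0.09189 m/day.
Travel time t = L / v = 1120 / 0.09189 = 12188 days = 33.37 years.

33.4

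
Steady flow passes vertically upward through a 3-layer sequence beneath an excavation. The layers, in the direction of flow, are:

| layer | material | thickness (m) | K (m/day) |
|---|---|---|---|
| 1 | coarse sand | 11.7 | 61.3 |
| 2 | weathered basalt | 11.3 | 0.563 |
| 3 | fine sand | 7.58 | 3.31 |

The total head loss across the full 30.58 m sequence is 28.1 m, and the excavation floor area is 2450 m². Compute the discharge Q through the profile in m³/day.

3050

Flow is perpendicular to layering, so the layers act in series and the equivalent K is the thickness-weighted harmonic mean.
Total thickness L = 11.7 + 11.3 + 7.58 = 30.58 m.
Σ(b_i/K_i) = 11.7/61.3 + 11.3/0.563 + 7.58/3.31 = 22.55 d.
K_eq = L / Σ(b_i/K_i) = 30.58 / 22.55 = 1.356 m/day.
Q = K_eq · A · (Δh/L) = 1.356 × 2450 × (28.1/30.58) = 3053 m³/day.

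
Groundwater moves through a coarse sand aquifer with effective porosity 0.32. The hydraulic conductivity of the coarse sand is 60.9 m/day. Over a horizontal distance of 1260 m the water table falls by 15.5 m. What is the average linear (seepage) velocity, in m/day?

Hydraulic gradient i = Δh / L = 15.5 / 1260 = 0.01230.
Darcy flux q = K · i = 60.90 × 0.01230 = 0.7492 m/day.
Seepage velocity v = q / n_e = 0.7492 / 0.32 = 2.341 m/day.

2.34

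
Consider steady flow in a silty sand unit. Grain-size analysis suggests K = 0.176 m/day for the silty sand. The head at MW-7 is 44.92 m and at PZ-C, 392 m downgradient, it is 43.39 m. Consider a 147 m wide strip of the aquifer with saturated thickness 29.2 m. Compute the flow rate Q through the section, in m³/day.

2.95

Cross-sectional area A = 147 × 29.2 = 4292 m².
Hydraulic gradient i = (44.92 − 43.39) / 392 = 1.53 / 392 = 0.003903.
Darcy's law: Q = K · A · i = 0.1760 × 4292 × 0.003903 = 2.949 m³/day.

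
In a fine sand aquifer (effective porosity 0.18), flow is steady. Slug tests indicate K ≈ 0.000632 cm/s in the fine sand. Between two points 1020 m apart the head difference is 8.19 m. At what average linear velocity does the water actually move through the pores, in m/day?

0.0244

Convert K: 0.000632 cm/s × 864 = 0.5460 m/day.
Hydraulic gradient i = Δh / L = 8.19 / 1020 = 0.008029.
Darcy flux q = K · i = 0.5460 × 0.008029 = 0.004384 m/day.
Seepage velocity v = q / n_e = 0.004384 / 0.18 = 0.02436 m/day.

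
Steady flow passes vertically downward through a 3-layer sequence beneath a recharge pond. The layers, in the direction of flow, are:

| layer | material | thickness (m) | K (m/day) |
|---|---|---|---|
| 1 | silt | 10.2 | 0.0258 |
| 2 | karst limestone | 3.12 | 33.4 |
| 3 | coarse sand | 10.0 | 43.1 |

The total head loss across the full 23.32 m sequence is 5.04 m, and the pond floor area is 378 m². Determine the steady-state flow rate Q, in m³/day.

Flow is perpendicular to layering, so the layers act in series and the equivalent K is the thickness-weighted harmonic mean.
Total thickness L = 10.2 + 3.12 + 10.0 = 23.32 m.
Σ(b_i/K_i) = 10.2/0.0258 + 3.12/33.4 + 10.0/43.1 = 395.7 d.
K_eq = L / Σ(b_i/K_i) = 23.32 / 395.7 = 0.05894 m/day.
Q = K_eq · A · (Δh/L) = 0.05894 × 378 × (5.04/23.32) = 4.815 m³/day.

4.81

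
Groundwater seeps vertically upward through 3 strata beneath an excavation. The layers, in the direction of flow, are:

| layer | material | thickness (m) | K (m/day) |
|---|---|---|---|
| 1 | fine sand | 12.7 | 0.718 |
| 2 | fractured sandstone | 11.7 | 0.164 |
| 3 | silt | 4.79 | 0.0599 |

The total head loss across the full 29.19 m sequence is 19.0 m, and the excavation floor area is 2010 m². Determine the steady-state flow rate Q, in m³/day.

226

Flow is perpendicular to layering, so the layers act in series and the equivalent K is the thickness-weighted harmonic mean.
Total thickness L = 12.7 + 11.7 + 4.79 = 29.19 m.
Σ(b_i/K_i) = 12.7/0.718 + 11.7/0.164 + 4.79/0.0599 = 169.0 d.
K_eq = L / Σ(b_i/K_i) = 29.19 / 169.0 = 0.1727 m/day.
Q = K_eq · A · (Δh/L) = 0.1727 × 2010 × (19.0/29.19) = 226.0 m³/day.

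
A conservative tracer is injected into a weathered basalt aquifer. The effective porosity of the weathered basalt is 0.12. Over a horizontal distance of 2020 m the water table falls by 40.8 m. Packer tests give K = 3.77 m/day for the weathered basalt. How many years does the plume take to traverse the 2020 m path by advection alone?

8.72

Hydraulic gradient i = Δh / L = 40.8 / 2020 = 0.02020.
Darcy flux q = K · i = 3.770 × 0.02020 = 0.07615 m/day.
Seepage velocity v = q / n_e = 0.07615 / 0.12 = 0.6346 m/day.
Travel time t = L / v = 2020 / 0.6346 = 3183 days = 8.715 years.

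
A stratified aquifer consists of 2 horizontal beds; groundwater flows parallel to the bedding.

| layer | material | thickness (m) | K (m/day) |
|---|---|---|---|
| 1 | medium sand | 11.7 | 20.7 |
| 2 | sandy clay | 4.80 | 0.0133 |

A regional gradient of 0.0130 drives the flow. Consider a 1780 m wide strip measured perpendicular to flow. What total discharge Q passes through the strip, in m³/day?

5610

Flow is parallel to layering, so each bed carries its own Darcy discharge and the transmissivities add.
Σ(K_i·b_i) = 20.7×11.7 + 0.0133×4.80 = 242.3 m²/day.
Hydraulic gradient i = 0.0130.
Q = Σ(K_i·b_i) · W · i = 242.3 × 1780 × 0.01300 = 5606 m³/day.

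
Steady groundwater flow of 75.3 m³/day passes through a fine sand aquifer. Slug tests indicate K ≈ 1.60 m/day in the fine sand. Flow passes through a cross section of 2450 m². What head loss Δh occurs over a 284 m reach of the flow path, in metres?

From Q = K·A·i, i = Q / (K·A) = 75.3 / (1.600 × 2450) = 0.01921.
Head loss Δh = i · L = 0.01921 × 284 = 5.455 m.

5.46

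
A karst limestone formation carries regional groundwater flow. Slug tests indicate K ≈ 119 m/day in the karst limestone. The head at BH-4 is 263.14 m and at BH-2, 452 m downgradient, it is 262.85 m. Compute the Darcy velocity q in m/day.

Hydraulic gradient i = (263.14 − 262.85) / 452 = 0.29 / 452 = 0.0006416.
Specific discharge q = K · i = 119.0 × 0.0006416 = 0.07635 m/day.

0.0763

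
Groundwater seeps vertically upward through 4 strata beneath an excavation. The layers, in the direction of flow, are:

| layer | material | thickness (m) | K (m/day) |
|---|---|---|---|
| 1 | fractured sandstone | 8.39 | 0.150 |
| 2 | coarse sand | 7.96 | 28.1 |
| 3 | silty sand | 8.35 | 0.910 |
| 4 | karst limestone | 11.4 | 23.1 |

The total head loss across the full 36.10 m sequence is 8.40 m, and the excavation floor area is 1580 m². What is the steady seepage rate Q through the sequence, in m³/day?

Flow is perpendicular to layering, so the layers act in series and the equivalent K is the thickness-weighted harmonic mean.
Total thickness L = 8.39 + 7.96 + 8.35 + 11.4 = 36.10 m.
Σ(b_i/K_i) = 8.39/0.150 + 7.96/28.1 + 8.35/0.910 + 11.4/23.1 = 65.89 d.
K_eq = L / Σ(b_i/K_i) = 36.10 / 65.89 = 0.5479 m/day.
Q = K_eq · A · (Δh/L) = 0.5479 × 1580 × (8.40/36.10) = 201.4 m³/day.

201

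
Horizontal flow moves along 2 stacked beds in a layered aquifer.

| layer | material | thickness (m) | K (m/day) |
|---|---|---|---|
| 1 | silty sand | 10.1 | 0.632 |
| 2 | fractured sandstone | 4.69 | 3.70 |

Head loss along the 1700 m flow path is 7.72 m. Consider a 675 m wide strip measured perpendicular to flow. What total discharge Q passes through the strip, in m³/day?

Flow is parallel to layering, so each bed carries its own Darcy discharge and the transmissivities add.
Σ(K_i·b_i) = 0.632×10.1 + 3.70×4.69 = 23.74 m²/day.
Hydraulic gradient i = Δh / L = 7.72 / 1700 = 0.004541.
Q = Σ(K_i·b_i) · W · i = 23.74 × 675 × 0.004541 = 72.76 m³/day.

72.8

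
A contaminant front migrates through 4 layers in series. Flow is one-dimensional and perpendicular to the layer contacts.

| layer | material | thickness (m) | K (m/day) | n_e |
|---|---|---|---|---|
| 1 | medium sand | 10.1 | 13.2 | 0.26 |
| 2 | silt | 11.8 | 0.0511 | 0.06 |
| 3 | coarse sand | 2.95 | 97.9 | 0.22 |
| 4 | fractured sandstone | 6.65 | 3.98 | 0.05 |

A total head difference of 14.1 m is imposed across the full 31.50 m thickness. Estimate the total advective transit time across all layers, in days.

71.4

With flow normal to the layers, continuity requires the same specific discharge q through every layer.
Σ(b_i/K_i) = 10.1/13.2 + 11.8/0.0511 + 2.95/97.9 + 6.65/3.98 = 233.4 d.
q = Δh / Σ(b_i/K_i) = 14.1 / 233.4 = 0.06041 m/day.
In each layer the seepage velocity is v_i = q/n_i, so the layer transit time is t_i = b_i·n_i / q:
  layer 1 (medium sand): t_1 = 10.1 × 0.26 / 0.06041 = 43.47 d
  layer 2 (silt): t_2 = 11.8 × 0.06 / 0.06041 = 11.72 d
  layer 3 (coarse sand): t_3 = 2.95 × 0.22 / 0.06041 = 10.74 d
  layer 4 (fractured sandstone): t_4 = 6.65 × 0.05 / 0.06041 = 5.504 d
Total t = Σ t_i = 71.43 days.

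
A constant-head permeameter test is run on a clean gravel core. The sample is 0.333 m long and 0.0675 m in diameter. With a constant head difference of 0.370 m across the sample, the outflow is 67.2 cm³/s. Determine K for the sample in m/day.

1460

Cross-sectional area A = π·(d/2)² = π × (0.0675/2)² = 0.003578 m².
Convert discharge: 67.2 cm³/s = 6.720e-05 m³/s.
Darcy's law rearranged: K = Q·L / (A·Δh) = 6.720e-05 × 0.333 / (0.003578 × 0.370) = 0.01690 m/s = 1460 m/day.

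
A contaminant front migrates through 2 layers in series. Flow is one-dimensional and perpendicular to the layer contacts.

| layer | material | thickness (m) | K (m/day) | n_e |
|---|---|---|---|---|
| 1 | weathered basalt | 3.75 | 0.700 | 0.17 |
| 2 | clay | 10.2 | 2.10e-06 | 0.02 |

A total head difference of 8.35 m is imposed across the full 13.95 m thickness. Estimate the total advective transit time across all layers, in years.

With flow normal to the layers, continuity requires the same specific discharge q through every layer.
Σ(b_i/K_i) = 3.75/0.700 + 10.2/2.10e-06 = 4.857e+06 d.
q = Δh / Σ(b_i/K_i) = 8.35 / 4.857e+06 = 1.719e-06 m/day.
In each layer the seepage velocity is v_i = q/n_i, so the layer transit time is t_i = b_i·n_i / q:
  layer 1 (weathered basalt): t_1 = 3.75 × 0.17 / 1.719e-06 = 3.708e+05 d
  layer 2 (clay): t_2 = 10.2 × 0.02 / 1.719e-06 = 1.187e+05 d
Total t = Σ t_i = 4.895e+05 days = 1340 years.

1340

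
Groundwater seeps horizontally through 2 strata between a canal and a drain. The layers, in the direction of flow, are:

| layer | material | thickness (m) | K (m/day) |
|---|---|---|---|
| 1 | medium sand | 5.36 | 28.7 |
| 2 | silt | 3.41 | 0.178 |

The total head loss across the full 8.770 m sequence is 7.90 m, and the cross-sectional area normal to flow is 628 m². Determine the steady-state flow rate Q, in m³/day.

256

Flow is perpendicular to layering, so the layers act in series and the equivalent K is the thickness-weighted harmonic mean.
Total thickness L = 5.36 + 3.41 = 8.770 m.
Σ(b_i/K_i) = 5.36/28.7 + 3.41/0.178 = 19.34 d.
K_eq = L / Σ(b_i/K_i) = 8.770 / 19.34 = 0.4534 m/day.
Q = K_eq · A · (Δh/L) = 0.4534 × 628 × (7.90/8.770) = 256.5 m³/day.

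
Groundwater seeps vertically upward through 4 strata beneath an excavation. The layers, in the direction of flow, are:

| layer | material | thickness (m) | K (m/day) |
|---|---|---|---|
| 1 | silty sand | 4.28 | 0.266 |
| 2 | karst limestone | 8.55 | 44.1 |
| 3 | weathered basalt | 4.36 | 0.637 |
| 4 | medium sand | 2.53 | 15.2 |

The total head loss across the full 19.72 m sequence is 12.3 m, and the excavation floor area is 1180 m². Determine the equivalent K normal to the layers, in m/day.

0.847

Flow is perpendicular to layering, so the layers act in series and the equivalent K is the thickness-weighted harmonic mean.
Total thickness L = 4.28 + 8.55 + 4.36 + 2.53 = 19.72 m.
Σ(b_i/K_i) = 4.28/0.266 + 8.55/44.1 + 4.36/0.637 + 2.53/15.2 = 23.30 d.
K_eq = L / Σ(b_i/K_i) = 19.72 / 23.30 = 0.8465 m/day.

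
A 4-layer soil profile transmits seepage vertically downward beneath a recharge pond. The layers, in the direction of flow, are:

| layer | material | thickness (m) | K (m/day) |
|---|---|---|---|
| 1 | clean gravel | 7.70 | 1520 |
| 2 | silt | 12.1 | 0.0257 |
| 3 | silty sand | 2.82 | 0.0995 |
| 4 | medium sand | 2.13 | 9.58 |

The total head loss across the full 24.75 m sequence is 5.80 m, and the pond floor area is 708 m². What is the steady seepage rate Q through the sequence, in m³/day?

Flow is perpendicular to layering, so the layers act in series and the equivalent K is the thickness-weighted harmonic mean.
Total thickness L = 7.70 + 12.1 + 2.82 + 2.13 = 24.75 m.
Σ(b_i/K_i) = 7.70/1520 + 12.1/0.0257 + 2.82/0.0995 + 2.13/9.58 = 499.4 d.
K_eq = L / Σ(b_i/K_i) = 24.75 / 499.4 = 0.04956 m/day.
Q = K_eq · A · (Δh/L) = 0.04956 × 708 × (5.80/24.75) = 8.223 m³/day.

8.22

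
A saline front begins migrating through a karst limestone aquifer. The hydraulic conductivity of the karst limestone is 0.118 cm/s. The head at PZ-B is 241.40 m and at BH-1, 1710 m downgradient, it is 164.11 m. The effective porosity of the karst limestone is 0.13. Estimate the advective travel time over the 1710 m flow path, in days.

48.2

Convert K: 0.118 cm/s × 864 = 102.0 m/day.
Hydraulic gradient i = (241.40 − 164.11) / 1710 = 77.29 / 1710 = 0.04520.
Darcy flux q = K · i = 102.0 × 0.04520 = 4.608 m/day.
Seepage velocity v = q / n_e = 4.608 / 0.13 = 35.45 m/day.
Travel time t = L / v = 1710 / 35.45 = 48.24 days.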